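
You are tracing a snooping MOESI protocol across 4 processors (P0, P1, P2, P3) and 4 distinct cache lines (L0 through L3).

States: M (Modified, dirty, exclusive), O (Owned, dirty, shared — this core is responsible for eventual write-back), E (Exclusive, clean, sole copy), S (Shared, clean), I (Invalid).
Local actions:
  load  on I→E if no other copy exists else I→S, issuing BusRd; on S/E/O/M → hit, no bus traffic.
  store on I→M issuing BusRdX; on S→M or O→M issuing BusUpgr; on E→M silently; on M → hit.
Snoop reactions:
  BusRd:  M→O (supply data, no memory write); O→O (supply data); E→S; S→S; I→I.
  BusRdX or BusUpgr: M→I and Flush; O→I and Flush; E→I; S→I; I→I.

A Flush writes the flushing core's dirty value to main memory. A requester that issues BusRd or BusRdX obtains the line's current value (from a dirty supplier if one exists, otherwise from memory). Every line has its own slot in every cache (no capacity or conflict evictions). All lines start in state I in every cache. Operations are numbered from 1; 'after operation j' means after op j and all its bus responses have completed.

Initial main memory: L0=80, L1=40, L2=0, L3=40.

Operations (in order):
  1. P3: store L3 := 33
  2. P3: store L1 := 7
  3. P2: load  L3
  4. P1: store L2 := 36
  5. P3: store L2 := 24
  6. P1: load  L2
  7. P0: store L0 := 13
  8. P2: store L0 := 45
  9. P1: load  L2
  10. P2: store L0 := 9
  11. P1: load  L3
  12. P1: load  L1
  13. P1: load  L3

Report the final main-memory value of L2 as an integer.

memory[L2] = 36

  op1 P3: store L3 := 33 → I/I/I/M on L3; bus BusRdX; mem=40
  op2 P3: store L1 := 7 → I/I/I/M on L1; bus BusRdX; mem=40
  op3 P2: load  L3 → I/I/S/O on L3; bus BusRd; mem=40
  op4 P1: store L2 := 36 → I/M/I/I on L2; bus BusRdX; mem=0
  op5 P3: store L2 := 24 → I/I/I/M on L2; bus BusRdX Flush; mem=36
  op6 P1: load  L2 → I/S/I/O on L2; bus BusRd; mem=36
  op7 P0: store L0 := 13 → M/I/I/I on L0; bus BusRdX; mem=80
  op8 P2: store L0 := 45 → I/I/M/I on L0; bus BusRdX Flush; mem=13
  op9 P1: load  L2 → I/S/I/O on L2; bus (none); mem=36
  op10 P2: store L0 := 9 → I/I/M/I on L0; bus (none); mem=13
  op11 P1: load  L3 → I/S/S/O on L3; bus BusRd; mem=40
  op12 P1: load  L1 → I/S/I/O on L1; bus BusRd; mem=40
  op13 P1: load  L3 → I/S/S/O on L3; bus (none); mem=40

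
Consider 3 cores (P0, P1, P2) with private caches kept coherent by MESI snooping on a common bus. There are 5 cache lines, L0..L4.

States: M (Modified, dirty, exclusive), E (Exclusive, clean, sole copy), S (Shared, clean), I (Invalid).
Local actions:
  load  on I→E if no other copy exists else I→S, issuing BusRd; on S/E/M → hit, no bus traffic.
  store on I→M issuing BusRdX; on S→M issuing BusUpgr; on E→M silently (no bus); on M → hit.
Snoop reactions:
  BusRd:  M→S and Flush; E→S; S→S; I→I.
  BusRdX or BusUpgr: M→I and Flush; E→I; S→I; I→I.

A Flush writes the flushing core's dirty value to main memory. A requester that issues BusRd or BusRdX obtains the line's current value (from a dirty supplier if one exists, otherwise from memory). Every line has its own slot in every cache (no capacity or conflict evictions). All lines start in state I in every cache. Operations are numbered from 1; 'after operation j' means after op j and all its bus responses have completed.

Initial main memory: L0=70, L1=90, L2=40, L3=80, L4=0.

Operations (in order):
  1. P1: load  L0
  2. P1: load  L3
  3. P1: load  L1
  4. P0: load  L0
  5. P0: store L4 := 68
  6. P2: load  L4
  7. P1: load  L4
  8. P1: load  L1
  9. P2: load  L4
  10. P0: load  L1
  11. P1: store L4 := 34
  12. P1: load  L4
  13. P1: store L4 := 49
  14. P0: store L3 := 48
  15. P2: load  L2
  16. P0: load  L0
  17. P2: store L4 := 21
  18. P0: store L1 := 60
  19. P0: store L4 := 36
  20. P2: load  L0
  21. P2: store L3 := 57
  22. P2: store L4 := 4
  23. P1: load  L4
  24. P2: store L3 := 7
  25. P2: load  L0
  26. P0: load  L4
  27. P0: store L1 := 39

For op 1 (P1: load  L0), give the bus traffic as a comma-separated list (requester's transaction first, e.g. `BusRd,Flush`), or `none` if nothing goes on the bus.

bus = BusRd

1. P1: load  L0  bus=[BusRd]  L0: P0=I P1=E P2=I  mem[L0]=70
2. P1: load  L3  bus=[BusRd]  L3: P0=I P1=E P2=I  mem[L3]=80
3. P1: load  L1  bus=[BusRd]  L1: P0=I P1=E P2=I  mem[L1]=90
4. P0: load  L0  bus=[BusRd]  L0: P0=S P1=S P2=I  mem[L0]=70
5. P0: store L4 := 68  bus=[BusRdX]  L4: P0=M P1=I P2=I  mem[L4]=0
6. P2: load  L4  bus=[BusRd,Flush]  L4: P0=S P1=I P2=S  mem[L4]=68
7. P1: load  L4  bus=[BusRd]  L4: P0=S P1=S P2=S  mem[L4]=68
8. P1: load  L1  bus=[-]  L1: P0=I P1=E P2=I  mem[L1]=90
9. P2: load  L4  bus=[-]  L4: P0=S P1=S P2=S  mem[L4]=68
10. P0: load  L1  bus=[BusRd]  L1: P0=S P1=S P2=I  mem[L1]=90
11. P1: store L4 := 34  bus=[BusUpgr]  L4: P0=I P1=M P2=I  mem[L4]=68
12. P1: load  L4  bus=[-]  L4: P0=I P1=M P2=I  mem[L4]=68
13. P1: store L4 := 49  bus=[-]  L4: P0=I P1=M P2=I  mem[L4]=68
14. P0: store L3 := 48  bus=[BusRdX]  L3: P0=M P1=I P2=I  mem[L3]=80
15. P2: load  L2  bus=[BusRd]  L2: P0=I P1=I P2=E  mem[L2]=40
16. P0: load  L0  bus=[-]  L0: P0=S P1=S P2=I  mem[L0]=70
17. P2: store L4 := 21  bus=[BusRdX,Flush]  L4: P0=I P1=I P2=M  mem[L4]=49
18. P0: store L1 := 60  bus=[BusUpgr]  L1: P0=M P1=I P2=I  mem[L1]=90
19. P0: store L4 := 36  bus=[BusRdX,Flush]  L4: P0=M P1=I P2=I  mem[L4]=21
20. P2: load  L0  bus=[BusRd]  L0: P0=S P1=S P2=S  mem[L0]=70
21. P2: store L3 := 57  bus=[BusRdX,Flush]  L3: P0=I P1=I P2=M  mem[L3]=48
22. P2: store L4 := 4  bus=[BusRdX,Flush]  L4: P0=I P1=I P2=M  mem[L4]=36
23. P1: load  L4  bus=[BusRd,Flush]  L4: P0=I P1=S P2=S  mem[L4]=4
24. P2: store L3 := 7  bus=[-]  L3: P0=I P1=I P2=M  mem[L3]=48
25. P2: load  L0  bus=[-]  L0: P0=S P1=S P2=S  mem[L0]=70
26. P0: load  L4  bus=[BusRd]  L4: P0=S P1=S P2=S  mem[L4]=4
27. P0: store L1 := 39  bus=[-]  L1: P0=M P1=I P2=I  mem[L1]=90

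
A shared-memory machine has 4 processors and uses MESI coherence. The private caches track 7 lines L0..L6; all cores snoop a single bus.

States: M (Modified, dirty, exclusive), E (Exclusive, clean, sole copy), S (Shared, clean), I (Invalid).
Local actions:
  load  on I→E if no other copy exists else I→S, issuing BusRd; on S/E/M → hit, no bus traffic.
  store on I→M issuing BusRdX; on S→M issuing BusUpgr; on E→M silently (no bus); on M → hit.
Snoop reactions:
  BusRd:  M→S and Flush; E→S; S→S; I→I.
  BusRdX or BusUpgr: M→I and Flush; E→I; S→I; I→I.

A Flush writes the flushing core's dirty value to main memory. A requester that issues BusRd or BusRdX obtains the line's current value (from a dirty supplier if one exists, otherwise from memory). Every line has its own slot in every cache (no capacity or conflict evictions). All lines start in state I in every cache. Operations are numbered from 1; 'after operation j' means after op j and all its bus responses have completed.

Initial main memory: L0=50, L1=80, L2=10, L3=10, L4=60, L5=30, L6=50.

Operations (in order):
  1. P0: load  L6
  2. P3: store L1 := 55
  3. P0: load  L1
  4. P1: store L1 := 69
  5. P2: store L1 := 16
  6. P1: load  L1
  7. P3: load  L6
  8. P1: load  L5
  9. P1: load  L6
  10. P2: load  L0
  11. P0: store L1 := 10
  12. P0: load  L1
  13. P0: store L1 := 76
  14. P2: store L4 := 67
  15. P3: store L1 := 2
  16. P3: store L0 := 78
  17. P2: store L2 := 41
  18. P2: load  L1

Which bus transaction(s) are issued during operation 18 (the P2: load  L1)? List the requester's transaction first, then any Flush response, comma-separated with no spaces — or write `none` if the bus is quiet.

[1] P0: load  L6 | P0:E(50), P1:I, P2:I, P3:I | bus: BusRd
[2] P3: store L1 := 55 | P0:I, P1:I, P2:I, P3:M(55) | bus: BusRdX
[3] P0: load  L1 | P0:S(55), P1:I, P2:I, P3:S(55) | bus: BusRd,Flush
[4] P1: store L1 := 69 | P0:I, P1:M(69), P2:I, P3:I | bus: BusRdX
[5] P2: store L1 := 16 | P0:I, P1:I, P2:M(16), P3:I | bus: BusRdX,Flush
[6] P1: load  L1 | P0:I, P1:S(16), P2:S(16), P3:I | bus: BusRd,Flush
[7] P3: load  L6 | P0:S(50), P1:I, P2:I, P3:S(50) | bus: BusRd
[8] P1: load  L5 | P0:I, P1:E(30), P2:I, P3:I | bus: BusRd
[9] P1: load  L6 | P0:S(50), P1:S(50), P2:I, P3:S(50) | bus: BusRd
[10] P2: load  L0 | P0:I, P1:I, P2:E(50), P3:I | bus: BusRd
[11] P0: store L1 := 10 | P0:M(10), P1:I, P2:I, P3:I | bus: BusRdX
[12] P0: load  L1 | P0:M(10), P1:I, P2:I, P3:I | bus: none
[13] P0: store L1 := 76 | P0:M(76), P1:I, P2:I, P3:I | bus: none
[14] P2: store L4 := 67 | P0:I, P1:I, P2:M(67), P3:I | bus: BusRdX
[15] P3: store L1 := 2 | P0:I, P1:I, P2:I, P3:M(2) | bus: BusRdX,Flush
[16] P3: store L0 := 78 | P0:I, P1:I, P2:I, P3:M(78) | bus: BusRdX
[17] P2: store L2 := 41 | P0:I, P1:I, P2:M(41), P3:I | bus: BusRdX
[18] P2: load  L1 | P0:I, P1:I, P2:S(2), P3:S(2) | bus: BusRd,Flush

bus = BusRd,Flush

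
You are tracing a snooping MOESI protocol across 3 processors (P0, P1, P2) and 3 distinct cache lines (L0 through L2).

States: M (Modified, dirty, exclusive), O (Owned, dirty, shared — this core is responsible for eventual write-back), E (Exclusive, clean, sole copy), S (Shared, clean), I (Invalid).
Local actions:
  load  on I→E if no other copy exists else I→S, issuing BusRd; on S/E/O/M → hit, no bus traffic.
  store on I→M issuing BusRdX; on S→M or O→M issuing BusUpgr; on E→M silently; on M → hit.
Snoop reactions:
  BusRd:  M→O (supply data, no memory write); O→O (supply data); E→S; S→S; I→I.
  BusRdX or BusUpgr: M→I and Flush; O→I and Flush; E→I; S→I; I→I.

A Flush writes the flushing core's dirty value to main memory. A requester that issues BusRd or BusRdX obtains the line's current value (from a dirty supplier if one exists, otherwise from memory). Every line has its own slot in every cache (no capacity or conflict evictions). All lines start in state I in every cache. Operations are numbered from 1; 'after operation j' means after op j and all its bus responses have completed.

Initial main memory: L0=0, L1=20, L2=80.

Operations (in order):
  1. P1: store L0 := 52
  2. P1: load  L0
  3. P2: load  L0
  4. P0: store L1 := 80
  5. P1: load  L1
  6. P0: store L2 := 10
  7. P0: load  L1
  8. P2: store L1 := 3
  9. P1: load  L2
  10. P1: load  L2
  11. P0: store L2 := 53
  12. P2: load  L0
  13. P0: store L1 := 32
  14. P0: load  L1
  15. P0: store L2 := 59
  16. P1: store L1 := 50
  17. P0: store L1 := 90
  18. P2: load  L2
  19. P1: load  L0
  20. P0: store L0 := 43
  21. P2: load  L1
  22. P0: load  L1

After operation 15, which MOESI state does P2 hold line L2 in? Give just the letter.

step 1: P1: store L0 := 52  ⟶  IMI  (L0)  txn=BusRdX  M[L0]=0
step 2: P1: load  L0  ⟶  IMI  (L0)  txn=∅  M[L0]=0
step 3: P2: load  L0  ⟶  IOS  (L0)  txn=BusRd  M[L0]=0
step 4: P0: store L1 := 80  ⟶  MII  (L1)  txn=BusRdX  M[L1]=20
step 5: P1: load  L1  ⟶  OSI  (L1)  txn=BusRd  M[L1]=20
step 6: P0: store L2 := 10  ⟶  MII  (L2)  txn=BusRdX  M[L2]=80
step 7: P0: load  L1  ⟶  OSI  (L1)  txn=∅  M[L1]=20
step 8: P2: store L1 := 3  ⟶  IIM  (L1)  txn=BusRdX+Flush  M[L1]=80
step 9: P1: load  L2  ⟶  OSI  (L2)  txn=BusRd  M[L2]=80
step 10: P1: load  L2  ⟶  OSI  (L2)  txn=∅  M[L2]=80
step 11: P0: store L2 := 53  ⟶  MII  (L2)  txn=BusUpgr  M[L2]=80
step 12: P2: load  L0  ⟶  IOS  (L0)  txn=∅  M[L0]=0
step 13: P0: store L1 := 32  ⟶  MII  (L1)  txn=BusRdX+Flush  M[L1]=3
step 14: P0: load  L1  ⟶  MII  (L1)  txn=∅  M[L1]=3
step 15: P0: store L2 := 59  ⟶  MII  (L2)  txn=∅  M[L2]=80
step 16: P1: store L1 := 50  ⟶  IMI  (L1)  txn=BusRdX+Flush  M[L1]=32
step 17: P0: store L1 := 90  ⟶  MII  (L1)  txn=BusRdX+Flush  M[L1]=50
step 18: P2: load  L2  ⟶  OIS  (L2)  txn=BusRd  M[L2]=80
step 19: P1: load  L0  ⟶  IOS  (L0)  txn=∅  M[L0]=0
step 20: P0: store L0 := 43  ⟶  MII  (L0)  txn=BusRdX+Flush  M[L0]=52
step 21: P2: load  L1  ⟶  OIS  (L1)  txn=BusRd  M[L1]=50
step 22: P0: load  L1  ⟶  OIS  (L1)  txn=∅  M[L1]=50

state = I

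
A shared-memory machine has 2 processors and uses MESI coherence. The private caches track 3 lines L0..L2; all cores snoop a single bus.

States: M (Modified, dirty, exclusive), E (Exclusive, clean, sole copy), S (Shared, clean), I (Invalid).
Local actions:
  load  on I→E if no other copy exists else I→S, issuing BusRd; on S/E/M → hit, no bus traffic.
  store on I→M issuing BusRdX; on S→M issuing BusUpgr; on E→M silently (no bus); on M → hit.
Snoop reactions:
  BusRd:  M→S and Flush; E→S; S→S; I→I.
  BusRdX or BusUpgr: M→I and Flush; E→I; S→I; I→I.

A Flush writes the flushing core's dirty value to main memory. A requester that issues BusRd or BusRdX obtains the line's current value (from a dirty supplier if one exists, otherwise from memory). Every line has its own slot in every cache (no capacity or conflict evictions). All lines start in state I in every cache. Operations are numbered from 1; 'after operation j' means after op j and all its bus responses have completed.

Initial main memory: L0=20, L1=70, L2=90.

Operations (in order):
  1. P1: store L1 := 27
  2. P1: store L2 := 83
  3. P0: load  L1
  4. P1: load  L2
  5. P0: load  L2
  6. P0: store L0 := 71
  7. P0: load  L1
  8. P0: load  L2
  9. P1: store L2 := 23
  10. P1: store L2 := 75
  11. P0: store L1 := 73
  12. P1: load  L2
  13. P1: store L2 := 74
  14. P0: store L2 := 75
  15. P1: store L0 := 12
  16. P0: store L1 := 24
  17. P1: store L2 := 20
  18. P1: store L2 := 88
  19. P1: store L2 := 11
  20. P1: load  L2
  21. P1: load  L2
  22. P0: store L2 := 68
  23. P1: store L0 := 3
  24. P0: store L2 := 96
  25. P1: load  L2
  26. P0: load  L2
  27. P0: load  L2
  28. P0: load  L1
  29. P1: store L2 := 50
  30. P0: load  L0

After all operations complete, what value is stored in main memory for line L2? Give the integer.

memory[L2] = 96

1. P1: store L1 := 27  bus=[BusRdX]  L1: P0=I P1=M  mem[L1]=70
2. P1: store L2 := 83  bus=[BusRdX]  L2: P0=I P1=M  mem[L2]=90
3. P0: load  L1  bus=[BusRd,Flush]  L1: P0=S P1=S  mem[L1]=27
4. P1: load  L2  bus=[-]  L2: P0=I P1=M  mem[L2]=90
5. P0: load  L2  bus=[BusRd,Flush]  L2: P0=S P1=S  mem[L2]=83
6. P0: store L0 := 71  bus=[BusRdX]  L0: P0=M P1=I  mem[L0]=20
7. P0: load  L1  bus=[-]  L1: P0=S P1=S  mem[L1]=27
8. P0: load  L2  bus=[-]  L2: P0=S P1=S  mem[L2]=83
9. P1: store L2 := 23  bus=[BusUpgr]  L2: P0=I P1=M  mem[L2]=83
10. P1: store L2 := 75  bus=[-]  L2: P0=I P1=M  mem[L2]=83
11. P0: store L1 := 73  bus=[BusUpgr]  L1: P0=M P1=I  mem[L1]=27
12. P1: load  L2  bus=[-]  L2: P0=I P1=M  mem[L2]=83
13. P1: store L2 := 74  bus=[-]  L2: P0=I P1=M  mem[L2]=83
14. P0: store L2 := 75  bus=[BusRdX,Flush]  L2: P0=M P1=I  mem[L2]=74
15. P1: store L0 := 12  bus=[BusRdX,Flush]  L0: P0=I P1=M  mem[L0]=71
16. P0: store L1 := 24  bus=[-]  L1: P0=M P1=I  mem[L1]=27
17. P1: store L2 := 20  bus=[BusRdX,Flush]  L2: P0=I P1=M  mem[L2]=75
18. P1: store L2 := 88  bus=[-]  L2: P0=I P1=M  mem[L2]=75
19. P1: store L2 := 11  bus=[-]  L2: P0=I P1=M  mem[L2]=75
20. P1: load  L2  bus=[-]  L2: P0=I P1=M  mem[L2]=75
21. P1: load  L2  bus=[-]  L2: P0=I P1=M  mem[L2]=75
22. P0: store L2 := 68  bus=[BusRdX,Flush]  L2: P0=M P1=I  mem[L2]=11
23. P1: store L0 := 3  bus=[-]  L0: P0=I P1=M  mem[L0]=71
24. P0: store L2 := 96  bus=[-]  L2: P0=M P1=I  mem[L2]=11
25. P1: load  L2  bus=[BusRd,Flush]  L2: P0=S P1=S  mem[L2]=96
26. P0: load  L2  bus=[-]  L2: P0=S P1=S  mem[L2]=96
27. P0: load  L2  bus=[-]  L2: P0=S P1=S  mem[L2]=96
28. P0: load  L1  bus=[-]  L1: P0=M P1=I  mem[L1]=27
29. P1: store L2 := 50  bus=[BusUpgr]  L2: P0=I P1=M  mem[L2]=96
30. P0: load  L0  bus=[BusRd,Flush]  L0: P0=S P1=S  mem[L0]=3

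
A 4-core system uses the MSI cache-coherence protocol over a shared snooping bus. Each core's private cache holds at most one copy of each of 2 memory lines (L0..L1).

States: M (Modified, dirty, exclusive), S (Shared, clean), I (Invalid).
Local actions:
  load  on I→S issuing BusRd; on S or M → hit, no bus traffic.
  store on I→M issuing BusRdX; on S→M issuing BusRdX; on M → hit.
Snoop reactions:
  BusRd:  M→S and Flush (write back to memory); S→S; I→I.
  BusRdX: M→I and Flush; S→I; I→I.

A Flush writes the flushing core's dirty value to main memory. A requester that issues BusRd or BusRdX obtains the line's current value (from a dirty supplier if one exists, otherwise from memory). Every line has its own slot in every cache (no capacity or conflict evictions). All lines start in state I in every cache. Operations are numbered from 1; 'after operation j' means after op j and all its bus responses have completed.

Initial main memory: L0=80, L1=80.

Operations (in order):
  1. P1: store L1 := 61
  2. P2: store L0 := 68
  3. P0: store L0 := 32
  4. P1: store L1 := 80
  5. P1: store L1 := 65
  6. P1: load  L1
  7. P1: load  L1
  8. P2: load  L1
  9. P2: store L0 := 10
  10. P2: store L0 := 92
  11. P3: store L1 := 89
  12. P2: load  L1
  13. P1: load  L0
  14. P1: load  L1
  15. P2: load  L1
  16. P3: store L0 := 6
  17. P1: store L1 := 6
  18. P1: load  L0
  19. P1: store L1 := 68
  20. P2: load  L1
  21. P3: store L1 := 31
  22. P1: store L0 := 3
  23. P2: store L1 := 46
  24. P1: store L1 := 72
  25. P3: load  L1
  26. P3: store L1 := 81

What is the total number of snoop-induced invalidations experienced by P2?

invalidations = 6

[1] P1: store L1 := 61 | P0:I, P1:M(61), P2:I, P3:I | bus: BusRdX
[2] P2: store L0 := 68 | P0:I, P1:I, P2:M(68), P3:I | bus: BusRdX
[3] P0: store L0 := 32 | P0:M(32), P1:I, P2:I, P3:I | bus: BusRdX,Flush
[4] P1: store L1 := 80 | P0:I, P1:M(80), P2:I, P3:I | bus: none
[5] P1: store L1 := 65 | P0:I, P1:M(65), P2:I, P3:I | bus: none
[6] P1: load  L1 | P0:I, P1:M(65), P2:I, P3:I | bus: none
[7] P1: load  L1 | P0:I, P1:M(65), P2:I, P3:I | bus: none
[8] P2: load  L1 | P0:I, P1:S(65), P2:S(65), P3:I | bus: BusRd,Flush
[9] P2: store L0 := 10 | P0:I, P1:I, P2:M(10), P3:I | bus: BusRdX,Flush
[10] P2: store L0 := 92 | P0:I, P1:I, P2:M(92), P3:I | bus: none
[11] P3: store L1 := 89 | P0:I, P1:I, P2:I, P3:M(89) | bus: BusRdX
[12] P2: load  L1 | P0:I, P1:I, P2:S(89), P3:S(89) | bus: BusRd,Flush
[13] P1: load  L0 | P0:I, P1:S(92), P2:S(92), P3:I | bus: BusRd,Flush
[14] P1: load  L1 | P0:I, P1:S(89), P2:S(89), P3:S(89) | bus: BusRd
[15] P2: load  L1 | P0:I, P1:S(89), P2:S(89), P3:S(89) | bus: none
[16] P3: store L0 := 6 | P0:I, P1:I, P2:I, P3:M(6) | bus: BusRdX
[17] P1: store L1 := 6 | P0:I, P1:M(6), P2:I, P3:I | bus: BusRdX
[18] P1: load  L0 | P0:I, P1:S(6), P2:I, P3:S(6) | bus: BusRd,Flush
[19] P1: store L1 := 68 | P0:I, P1:M(68), P2:I, P3:I | bus: none
[20] P2: load  L1 | P0:I, P1:S(68), P2:S(68), P3:I | bus: BusRd,Flush
[21] P3: store L1 := 31 | P0:I, P1:I, P2:I, P3:M(31) | bus: BusRdX
[22] P1: store L0 := 3 | P0:I, P1:M(3), P2:I, P3:I | bus: BusRdX
[23] P2: store L1 := 46 | P0:I, P1:I, P2:M(46), P3:I | bus: BusRdX,Flush
[24] P1: store L1 := 72 | P0:I, P1:M(72), P2:I, P3:I | bus: BusRdX,Flush
[25] P3: load  L1 | P0:I, P1:S(72), P2:I, P3:S(72) | bus: BusRd,Flush
[26] P3: store L1 := 81 | P0:I, P1:I, P2:I, P3:M(81) | bus: BusRdX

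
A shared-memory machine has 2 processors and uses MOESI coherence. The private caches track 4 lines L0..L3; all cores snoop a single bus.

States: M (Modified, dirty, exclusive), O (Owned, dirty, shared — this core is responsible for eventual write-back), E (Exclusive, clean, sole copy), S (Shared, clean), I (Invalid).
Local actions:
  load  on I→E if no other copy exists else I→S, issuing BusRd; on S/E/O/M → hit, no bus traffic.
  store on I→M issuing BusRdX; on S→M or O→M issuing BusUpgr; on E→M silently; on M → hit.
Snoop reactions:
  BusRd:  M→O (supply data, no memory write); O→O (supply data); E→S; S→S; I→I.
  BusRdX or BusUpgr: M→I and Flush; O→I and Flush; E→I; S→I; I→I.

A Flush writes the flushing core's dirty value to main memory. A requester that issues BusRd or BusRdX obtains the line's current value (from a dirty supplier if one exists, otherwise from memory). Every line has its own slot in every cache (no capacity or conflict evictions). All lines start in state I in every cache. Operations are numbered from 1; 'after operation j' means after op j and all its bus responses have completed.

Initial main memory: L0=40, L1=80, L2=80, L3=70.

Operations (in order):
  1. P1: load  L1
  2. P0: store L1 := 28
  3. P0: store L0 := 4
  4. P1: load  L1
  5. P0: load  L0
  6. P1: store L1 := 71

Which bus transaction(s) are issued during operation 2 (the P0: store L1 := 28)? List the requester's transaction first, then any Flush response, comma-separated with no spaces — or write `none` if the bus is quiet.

[1] P1: load  L1 | P0:I, P1:E(80) | bus: BusRd
[2] P0: store L1 := 28 | P0:M(28), P1:I | bus: BusRdX
[3] P0: store L0 := 4 | P0:M(4), P1:I | bus: BusRdX
[4] P1: load  L1 | P0:O(28), P1:S(28) | bus: BusRd
[5] P0: load  L0 | P0:M(4), P1:I | bus: none
[6] P1: store L1 := 71 | P0:I, P1:M(71) | bus: BusUpgr,Flush

bus = BusRdX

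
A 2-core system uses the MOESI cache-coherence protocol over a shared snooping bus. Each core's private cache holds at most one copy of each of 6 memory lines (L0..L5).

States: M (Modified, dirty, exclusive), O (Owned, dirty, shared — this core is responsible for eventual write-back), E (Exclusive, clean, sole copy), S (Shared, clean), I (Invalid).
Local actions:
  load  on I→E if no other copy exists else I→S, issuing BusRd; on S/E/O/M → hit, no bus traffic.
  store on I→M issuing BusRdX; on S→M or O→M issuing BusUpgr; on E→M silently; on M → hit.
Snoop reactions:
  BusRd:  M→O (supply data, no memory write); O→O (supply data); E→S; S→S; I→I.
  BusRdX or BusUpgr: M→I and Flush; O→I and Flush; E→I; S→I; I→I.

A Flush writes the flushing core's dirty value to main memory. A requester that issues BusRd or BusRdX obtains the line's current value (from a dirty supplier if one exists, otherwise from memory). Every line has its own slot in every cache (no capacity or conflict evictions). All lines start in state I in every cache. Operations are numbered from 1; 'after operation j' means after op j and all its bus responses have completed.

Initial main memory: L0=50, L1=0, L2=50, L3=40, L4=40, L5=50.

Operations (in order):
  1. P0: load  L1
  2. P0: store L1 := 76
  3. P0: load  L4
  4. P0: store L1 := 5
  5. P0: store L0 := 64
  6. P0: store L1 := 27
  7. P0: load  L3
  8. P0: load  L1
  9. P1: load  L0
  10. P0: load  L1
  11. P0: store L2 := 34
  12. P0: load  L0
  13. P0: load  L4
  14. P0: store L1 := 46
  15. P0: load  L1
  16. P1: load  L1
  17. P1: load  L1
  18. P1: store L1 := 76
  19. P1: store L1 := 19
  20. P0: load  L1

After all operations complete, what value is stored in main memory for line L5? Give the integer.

  op1 P0: load  L1 → E/I on L1; bus BusRd; mem=0
  op2 P0: store L1 := 76 → M/I on L1; bus (none); mem=0
  op3 P0: load  L4 → E/I on L4; bus BusRd; mem=40
  op4 P0: store L1 := 5 → M/I on L1; bus (none); mem=0
  op5 P0: store L0 := 64 → M/I on L0; bus BusRdX; mem=50
  op6 P0: store L1 := 27 → M/I on L1; bus (none); mem=0
  op7 P0: load  L3 → E/I on L3; bus BusRd; mem=40
  op8 P0: load  L1 → M/I on L1; bus (none); mem=0
  op9 P1: load  L0 → O/S on L0; bus BusRd; mem=50
  op10 P0: load  L1 → M/I on L1; bus (none); mem=0
  op11 P0: store L2 := 34 → M/I on L2; bus BusRdX; mem=50
  op12 P0: load  L0 → O/S on L0; bus (none); mem=50
  op13 P0: load  L4 → E/I on L4; bus (none); mem=40
  op14 P0: store L1 := 46 → M/I on L1; bus (none); mem=0
  op15 P0: load  L1 → M/I on L1; bus (none); mem=0
  op16 P1: load  L1 → O/S on L1; bus BusRd; mem=0
  op17 P1: load  L1 → O/S on L1; bus (none); mem=0
  op18 P1: store L1 := 76 → I/M on L1; bus BusUpgr Flush; mem=46
  op19 P1: store L1 := 19 → I/M on L1; bus (none); mem=46
  op20 P0: load  L1 → S/O on L1; bus BusRd; mem=46

memory[L5] = 50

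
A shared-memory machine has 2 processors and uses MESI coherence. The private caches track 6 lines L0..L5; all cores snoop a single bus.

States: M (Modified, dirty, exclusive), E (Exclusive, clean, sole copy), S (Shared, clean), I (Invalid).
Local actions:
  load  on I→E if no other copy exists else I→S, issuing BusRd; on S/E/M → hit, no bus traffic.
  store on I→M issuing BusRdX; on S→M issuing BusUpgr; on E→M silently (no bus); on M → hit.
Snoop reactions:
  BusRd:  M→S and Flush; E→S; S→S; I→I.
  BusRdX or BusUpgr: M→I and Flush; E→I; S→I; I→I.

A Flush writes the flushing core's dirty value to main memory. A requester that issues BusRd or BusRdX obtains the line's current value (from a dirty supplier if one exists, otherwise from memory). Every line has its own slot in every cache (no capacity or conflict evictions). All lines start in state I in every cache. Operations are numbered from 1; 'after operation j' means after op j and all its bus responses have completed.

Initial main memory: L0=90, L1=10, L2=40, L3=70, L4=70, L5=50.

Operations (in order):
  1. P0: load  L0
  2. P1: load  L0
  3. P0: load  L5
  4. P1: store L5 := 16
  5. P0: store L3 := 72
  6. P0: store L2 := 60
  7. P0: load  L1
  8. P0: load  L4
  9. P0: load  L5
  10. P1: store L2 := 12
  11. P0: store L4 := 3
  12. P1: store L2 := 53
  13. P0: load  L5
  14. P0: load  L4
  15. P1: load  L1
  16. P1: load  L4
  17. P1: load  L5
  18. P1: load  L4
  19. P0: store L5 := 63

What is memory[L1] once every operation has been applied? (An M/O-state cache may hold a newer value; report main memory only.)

1. P0: load  L0  bus=[BusRd]  L0: P0=E P1=I  mem[L0]=90
2. P1: load  L0  bus=[BusRd]  L0: P0=S P1=S  mem[L0]=90
3. P0: load  L5  bus=[BusRd]  L5: P0=E P1=I  mem[L5]=50
4. P1: store L5 := 16  bus=[BusRdX]  L5: P0=I P1=M  mem[L5]=50
5. P0: store L3 := 72  bus=[BusRdX]  L3: P0=M P1=I  mem[L3]=70
6. P0: store L2 := 60  bus=[BusRdX]  L2: P0=M P1=I  mem[L2]=40
7. P0: load  L1  bus=[BusRd]  L1: P0=E P1=I  mem[L1]=10
8. P0: load  L4  bus=[BusRd]  L4: P0=E P1=I  mem[L4]=70
9. P0: load  L5  bus=[BusRd,Flush]  L5: P0=S P1=S  mem[L5]=16
10. P1: store L2 := 12  bus=[BusRdX,Flush]  L2: P0=I P1=M  mem[L2]=60
11. P0: store L4 := 3  bus=[-]  L4: P0=M P1=I  mem[L4]=70
12. P1: store L2 := 53  bus=[-]  L2: P0=I P1=M  mem[L2]=60
13. P0: load  L5  bus=[-]  L5: P0=S P1=S  mem[L5]=16
14. P0: load  L4  bus=[-]  L4: P0=M P1=I  mem[L4]=70
15. P1: load  L1  bus=[BusRd]  L1: P0=S P1=S  mem[L1]=10
16. P1: load  L4  bus=[BusRd,Flush]  L4: P0=S P1=S  mem[L4]=3
17. P1: load  L5  bus=[-]  L5: P0=S P1=S  mem[L5]=16
18. P1: load  L4  bus=[-]  L4: P0=S P1=S  mem[L4]=3
19. P0: store L5 := 63  bus=[BusUpgr]  L5: P0=M P1=I  mem[L5]=16

memory[L1] = 10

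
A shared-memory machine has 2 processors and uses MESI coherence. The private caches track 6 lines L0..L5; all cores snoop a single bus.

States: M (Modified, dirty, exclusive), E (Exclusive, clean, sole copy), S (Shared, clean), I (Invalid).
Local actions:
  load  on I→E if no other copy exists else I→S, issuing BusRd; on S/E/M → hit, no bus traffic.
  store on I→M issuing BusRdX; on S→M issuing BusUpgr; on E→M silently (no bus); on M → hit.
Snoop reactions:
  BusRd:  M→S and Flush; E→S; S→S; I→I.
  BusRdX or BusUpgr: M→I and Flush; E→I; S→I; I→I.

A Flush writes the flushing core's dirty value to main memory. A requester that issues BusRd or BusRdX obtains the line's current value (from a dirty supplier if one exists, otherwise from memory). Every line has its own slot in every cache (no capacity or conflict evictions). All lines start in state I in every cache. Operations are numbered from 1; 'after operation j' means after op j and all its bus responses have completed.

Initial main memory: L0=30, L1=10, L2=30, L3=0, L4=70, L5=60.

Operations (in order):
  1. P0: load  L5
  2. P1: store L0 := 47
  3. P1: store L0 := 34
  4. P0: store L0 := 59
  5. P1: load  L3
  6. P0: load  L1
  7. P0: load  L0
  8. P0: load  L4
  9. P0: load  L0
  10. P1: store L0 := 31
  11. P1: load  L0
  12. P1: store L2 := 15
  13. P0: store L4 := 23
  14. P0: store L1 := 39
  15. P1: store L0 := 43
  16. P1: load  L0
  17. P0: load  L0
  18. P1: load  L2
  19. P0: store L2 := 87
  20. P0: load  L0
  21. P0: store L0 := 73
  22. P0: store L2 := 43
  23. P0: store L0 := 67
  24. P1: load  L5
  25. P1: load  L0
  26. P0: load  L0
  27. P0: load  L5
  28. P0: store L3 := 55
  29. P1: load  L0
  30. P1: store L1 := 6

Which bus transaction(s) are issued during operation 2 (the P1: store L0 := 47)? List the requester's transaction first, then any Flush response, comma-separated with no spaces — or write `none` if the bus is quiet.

step 1: P0: load  L5  ⟶  EI  (L5)  txn=BusRd  M[L5]=60
step 2: P1: store L0 := 47  ⟶  IM  (L0)  txn=BusRdX  M[L0]=30
step 3: P1: store L0 := 34  ⟶  IM  (L0)  txn=∅  M[L0]=30
step 4: P0: store L0 := 59  ⟶  MI  (L0)  txn=BusRdX+Flush  M[L0]=34
step 5: P1: load  L3  ⟶  IE  (L3)  txn=BusRd  M[L3]=0
step 6: P0: load  L1  ⟶  EI  (L1)  txn=BusRd  M[L1]=10
step 7: P0: load  L0  ⟶  MI  (L0)  txn=∅  M[L0]=34
step 8: P0: load  L4  ⟶  EI  (L4)  txn=BusRd  M[L4]=70
step 9: P0: load  L0  ⟶  MI  (L0)  txn=∅  M[L0]=34
step 10: P1: store L0 := 31  ⟶  IM  (L0)  txn=BusRdX+Flush  M[L0]=59
step 11: P1: load  L0  ⟶  IM  (L0)  txn=∅  M[L0]=59
step 12: P1: store L2 := 15  ⟶  IM  (L2)  txn=BusRdX  M[L2]=30
step 13: P0: store L4 := 23  ⟶  MI  (L4)  txn=∅  M[L4]=70
step 14: P0: store L1 := 39  ⟶  MI  (L1)  txn=∅  M[L1]=10
step 15: P1: store L0 := 43  ⟶  IM  (L0)  txn=∅  M[L0]=59
step 16: P1: load  L0  ⟶  IM  (L0)  txn=∅  M[L0]=59
step 17: P0: load  L0  ⟶  SS  (L0)  txn=BusRd+Flush  M[L0]=43
step 18: P1: load  L2  ⟶  IM  (L2)  txn=∅  M[L2]=30
step 19: P0: store L2 := 87  ⟶  MI  (L2)  txn=BusRdX+Flush  M[L2]=15
step 20: P0: load  L0  ⟶  SS  (L0)  txn=∅  M[L0]=43
step 21: P0: store L0 := 73  ⟶  MI  (L0)  txn=BusUpgr  M[L0]=43
step 22: P0: store L2 := 43  ⟶  MI  (L2)  txn=∅  M[L2]=15
step 23: P0: store L0 := 67  ⟶  MI  (L0)  txn=∅  M[L0]=43
step 24: P1: load  L5  ⟶  SS  (L5)  txn=BusRd  M[L5]=60
step 25: P1: load  L0  ⟶  SS  (L0)  txn=BusRd+Flush  M[L0]=67
step 26: P0: load  L0  ⟶  SS  (L0)  txn=∅  M[L0]=67
step 27: P0: load  L5  ⟶  SS  (L5)  txn=∅  M[L5]=60
step 28: P0: store L3 := 55  ⟶  MI  (L3)  txn=BusRdX  M[L3]=0
step 29: P1: load  L0  ⟶  SS  (L0)  txn=∅  M[L0]=67
step 30: P1: store L1 := 6  ⟶  IM  (L1)  txn=BusRdX+Flush  M[L1]=39

bus = BusRdX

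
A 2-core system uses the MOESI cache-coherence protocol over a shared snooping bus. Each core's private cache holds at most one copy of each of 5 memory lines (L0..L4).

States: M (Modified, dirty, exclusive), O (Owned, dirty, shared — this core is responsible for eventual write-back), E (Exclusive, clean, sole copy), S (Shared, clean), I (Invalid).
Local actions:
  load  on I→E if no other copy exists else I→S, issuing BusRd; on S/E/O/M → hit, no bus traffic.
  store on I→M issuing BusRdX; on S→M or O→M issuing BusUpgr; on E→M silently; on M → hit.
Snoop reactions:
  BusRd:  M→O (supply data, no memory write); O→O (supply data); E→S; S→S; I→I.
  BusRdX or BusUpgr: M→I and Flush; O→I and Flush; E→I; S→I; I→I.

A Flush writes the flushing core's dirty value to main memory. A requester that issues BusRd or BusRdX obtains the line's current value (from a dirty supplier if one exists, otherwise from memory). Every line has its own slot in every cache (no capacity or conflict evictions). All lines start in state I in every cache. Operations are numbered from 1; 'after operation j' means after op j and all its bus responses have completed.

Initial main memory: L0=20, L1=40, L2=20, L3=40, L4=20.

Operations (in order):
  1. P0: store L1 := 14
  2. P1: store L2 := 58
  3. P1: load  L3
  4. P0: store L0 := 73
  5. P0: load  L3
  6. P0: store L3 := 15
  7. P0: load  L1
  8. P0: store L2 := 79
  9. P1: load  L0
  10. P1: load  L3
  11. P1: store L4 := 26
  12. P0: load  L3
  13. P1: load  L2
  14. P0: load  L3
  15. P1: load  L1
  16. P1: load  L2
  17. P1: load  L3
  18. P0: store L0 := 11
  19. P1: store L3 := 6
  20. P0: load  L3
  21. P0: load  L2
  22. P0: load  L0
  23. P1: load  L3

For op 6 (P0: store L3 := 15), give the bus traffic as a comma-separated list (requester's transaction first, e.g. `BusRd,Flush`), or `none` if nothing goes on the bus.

bus = BusUpgr

step 1: P0: store L1 := 14  ⟶  MI  (L1)  txn=BusRdX  M[L1]=40
step 2: P1: store L2 := 58  ⟶  IM  (L2)  txn=BusRdX  M[L2]=20
step 3: P1: load  L3  ⟶  IE  (L3)  txn=BusRd  M[L3]=40
step 4: P0: store L0 := 73  ⟶  MI  (L0)  txn=BusRdX  M[L0]=20
step 5: P0: load  L3  ⟶  SS  (L3)  txn=BusRd  M[L3]=40
step 6: P0: store L3 := 15  ⟶  MI  (L3)  txn=BusUpgr  M[L3]=40
step 7: P0: load  L1  ⟶  MI  (L1)  txn=∅  M[L1]=40
step 8: P0: store L2 := 79  ⟶  MI  (L2)  txn=BusRdX+Flush  M[L2]=58
step 9: P1: load  L0  ⟶  OS  (L0)  txn=BusRd  M[L0]=20
step 10: P1: load  L3  ⟶  OS  (L3)  txn=BusRd  M[L3]=40
step 11: P1: store L4 := 26  ⟶  IM  (L4)  txn=BusRdX  M[L4]=20
step 12: P0: load  L3  ⟶  OS  (L3)  txn=∅  M[L3]=40
step 13: P1: load  L2  ⟶  OS  (L2)  txn=BusRd  M[L2]=58
step 14: P0: load  L3  ⟶  OS  (L3)  txn=∅  M[L3]=40
step 15: P1: load  L1  ⟶  OS  (L1)  txn=BusRd  M[L1]=40
step 16: P1: load  L2  ⟶  OS  (L2)  txn=∅  M[L2]=58
step 17: P1: load  L3  ⟶  OS  (L3)  txn=∅  M[L3]=40
step 18: P0: store L0 := 11  ⟶  MI  (L0)  txn=BusUpgr  M[L0]=20
step 19: P1: store L3 := 6  ⟶  IM  (L3)  txn=BusUpgr+Flush  M[L3]=15
step 20: P0: load  L3  ⟶  SO  (L3)  txn=BusRd  M[L3]=15
step 21: P0: load  L2  ⟶  OS  (L2)  txn=∅  M[L2]=58
step 22: P0: load  L0  ⟶  MI  (L0)  txn=∅  M[L0]=20
step 23: P1: load  L3  ⟶  SO  (L3)  txn=∅  M[L3]=15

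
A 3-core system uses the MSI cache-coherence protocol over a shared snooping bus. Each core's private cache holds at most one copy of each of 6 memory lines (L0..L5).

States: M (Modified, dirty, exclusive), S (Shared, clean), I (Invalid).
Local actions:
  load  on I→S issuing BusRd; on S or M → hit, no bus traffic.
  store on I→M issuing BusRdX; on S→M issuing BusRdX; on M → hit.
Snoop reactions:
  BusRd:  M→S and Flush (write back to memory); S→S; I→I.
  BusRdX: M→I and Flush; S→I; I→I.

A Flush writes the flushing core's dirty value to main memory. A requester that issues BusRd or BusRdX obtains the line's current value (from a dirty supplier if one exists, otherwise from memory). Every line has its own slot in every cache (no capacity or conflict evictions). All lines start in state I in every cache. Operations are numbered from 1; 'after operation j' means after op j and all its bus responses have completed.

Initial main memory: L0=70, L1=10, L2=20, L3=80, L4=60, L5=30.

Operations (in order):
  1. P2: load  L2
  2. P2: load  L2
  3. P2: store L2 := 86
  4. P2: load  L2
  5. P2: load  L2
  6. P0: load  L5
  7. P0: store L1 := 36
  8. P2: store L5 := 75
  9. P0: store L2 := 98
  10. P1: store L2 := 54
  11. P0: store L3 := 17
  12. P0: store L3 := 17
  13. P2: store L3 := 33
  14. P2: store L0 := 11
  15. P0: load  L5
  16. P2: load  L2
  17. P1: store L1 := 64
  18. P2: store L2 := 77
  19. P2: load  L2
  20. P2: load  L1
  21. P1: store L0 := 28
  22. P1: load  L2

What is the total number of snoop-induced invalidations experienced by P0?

invalidations = 4

  op1 P2: load  L2 → I/I/S on L2; bus BusRd; mem=20
  op2 P2: load  L2 → I/I/S on L2; bus (none); mem=20
  op3 P2: store L2 := 86 → I/I/M on L2; bus BusRdX; mem=20
  op4 P2: load  L2 → I/I/M on L2; bus (none); mem=20
  op5 P2: load  L2 → I/I/M on L2; bus (none); mem=20
  op6 P0: load  L5 → S/I/I on L5; bus BusRd; mem=30
  op7 P0: store L1 := 36 → M/I/I on L1; bus BusRdX; mem=10
  op8 P2: store L5 := 75 → I/I/M on L5; bus BusRdX; mem=30
  op9 P0: store L2 := 98 → M/I/I on L2; bus BusRdX Flush; mem=86
  op10 P1: store L2 := 54 → I/M/I on L2; bus BusRdX Flush; mem=98
  op11 P0: store L3 := 17 → M/I/I on L3; bus BusRdX; mem=80
  op12 P0: store L3 := 17 → M/I/I on L3; bus (none); mem=80
  op13 P2: store L3 := 33 → I/I/M on L3; bus BusRdX Flush; mem=17
  op14 P2: store L0 := 11 → I/I/M on L0; bus BusRdX; mem=70
  op15 P0: load  L5 → S/I/S on L5; bus BusRd Flush; mem=75
  op16 P2: load  L2 → I/S/S on L2; bus BusRd Flush; mem=54
  op17 P1: store L1 := 64 → I/M/I on L1; bus BusRdX Flush; mem=36
  op18 P2: store L2 := 77 → I/I/M on L2; bus BusRdX; mem=54
  op19 P2: load  L2 → I/I/M on L2; bus (none); mem=54
  op20 P2: load  L1 → I/S/S on L1; bus BusRd Flush; mem=64
  op21 P1: store L0 := 28 → I/M/I on L0; bus BusRdX Flush; mem=11
  op22 P1: load  L2 → I/S/S on L2; bus BusRd Flush; mem=77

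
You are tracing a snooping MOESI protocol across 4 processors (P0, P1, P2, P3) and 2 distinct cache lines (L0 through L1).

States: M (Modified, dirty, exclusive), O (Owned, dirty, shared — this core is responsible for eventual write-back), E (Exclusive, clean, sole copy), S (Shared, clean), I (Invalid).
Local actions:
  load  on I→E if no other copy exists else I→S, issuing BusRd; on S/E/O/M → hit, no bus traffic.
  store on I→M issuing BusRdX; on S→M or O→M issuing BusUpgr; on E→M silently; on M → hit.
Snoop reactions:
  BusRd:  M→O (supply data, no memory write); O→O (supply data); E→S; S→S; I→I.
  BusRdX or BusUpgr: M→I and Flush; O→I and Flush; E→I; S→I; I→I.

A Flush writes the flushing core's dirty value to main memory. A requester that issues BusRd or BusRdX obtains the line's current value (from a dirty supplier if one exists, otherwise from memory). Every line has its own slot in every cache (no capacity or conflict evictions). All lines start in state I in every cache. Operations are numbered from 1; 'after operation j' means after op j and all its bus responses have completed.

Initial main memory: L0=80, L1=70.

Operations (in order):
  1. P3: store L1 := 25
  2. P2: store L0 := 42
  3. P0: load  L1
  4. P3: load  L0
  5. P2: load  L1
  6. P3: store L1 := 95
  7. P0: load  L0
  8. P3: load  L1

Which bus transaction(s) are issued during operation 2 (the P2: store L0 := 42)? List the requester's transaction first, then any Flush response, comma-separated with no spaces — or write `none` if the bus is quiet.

bus = BusRdX

step 1: P3: store L1 := 25  ⟶  IIIM  (L1)  txn=BusRdX  M[L1]=70
step 2: P2: store L0 := 42  ⟶  IIMI  (L0)  txn=BusRdX  M[L0]=80
step 3: P0: load  L1  ⟶  SIIO  (L1)  txn=BusRd  M[L1]=70
step 4: P3: load  L0  ⟶  IIOS  (L0)  txn=BusRd  M[L0]=80
step 5: P2: load  L1  ⟶  SISO  (L1)  txn=BusRd  M[L1]=70
step 6: P3: store L1 := 95  ⟶  IIIM  (L1)  txn=BusUpgr  M[L1]=70
step 7: P0: load  L0  ⟶  SIOS  (L0)  txn=BusRd  M[L0]=80
step 8: P3: load  L1  ⟶  IIIM  (L1)  txn=∅  M[L1]=70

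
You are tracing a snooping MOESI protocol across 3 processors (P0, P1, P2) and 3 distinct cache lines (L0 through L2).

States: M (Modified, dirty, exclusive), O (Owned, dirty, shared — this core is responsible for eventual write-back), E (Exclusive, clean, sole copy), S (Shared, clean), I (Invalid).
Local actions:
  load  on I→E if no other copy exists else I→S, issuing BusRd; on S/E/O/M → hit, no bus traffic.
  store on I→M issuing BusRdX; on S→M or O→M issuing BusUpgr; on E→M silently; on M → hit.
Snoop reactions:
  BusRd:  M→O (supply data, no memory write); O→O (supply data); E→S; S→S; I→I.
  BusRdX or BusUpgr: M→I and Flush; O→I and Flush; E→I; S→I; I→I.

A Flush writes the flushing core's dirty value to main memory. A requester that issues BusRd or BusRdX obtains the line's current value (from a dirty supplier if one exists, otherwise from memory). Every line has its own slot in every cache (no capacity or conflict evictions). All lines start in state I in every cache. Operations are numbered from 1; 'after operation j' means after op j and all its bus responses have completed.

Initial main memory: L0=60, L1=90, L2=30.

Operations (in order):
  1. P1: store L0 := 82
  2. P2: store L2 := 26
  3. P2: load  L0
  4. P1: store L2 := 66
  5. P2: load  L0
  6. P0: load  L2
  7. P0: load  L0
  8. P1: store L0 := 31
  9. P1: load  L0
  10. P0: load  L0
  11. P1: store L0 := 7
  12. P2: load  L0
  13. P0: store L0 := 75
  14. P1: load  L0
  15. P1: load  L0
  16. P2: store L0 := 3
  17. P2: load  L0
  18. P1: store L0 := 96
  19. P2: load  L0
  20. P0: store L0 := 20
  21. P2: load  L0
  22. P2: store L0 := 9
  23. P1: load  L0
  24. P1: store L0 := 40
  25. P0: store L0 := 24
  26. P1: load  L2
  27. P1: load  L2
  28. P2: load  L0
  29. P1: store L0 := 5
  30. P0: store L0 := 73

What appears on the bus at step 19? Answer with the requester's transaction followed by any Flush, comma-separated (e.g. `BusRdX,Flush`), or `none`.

1. P1: store L0 := 82  bus=[BusRdX]  L0: P0=I P1=M P2=I  mem[L0]=60
2. P2: store L2 := 26  bus=[BusRdX]  L2: P0=I P1=I P2=M  mem[L2]=30
3. P2: load  L0  bus=[BusRd]  L0: P0=I P1=O P2=S  mem[L0]=60
4. P1: store L2 := 66  bus=[BusRdX,Flush]  L2: P0=I P1=M P2=I  mem[L2]=26
5. P2: load  L0  bus=[-]  L0: P0=I P1=O P2=S  mem[L0]=60
6. P0: load  L2  bus=[BusRd]  L2: P0=S P1=O P2=I  mem[L2]=26
7. P0: load  L0  bus=[BusRd]  L0: P0=S P1=O P2=S  mem[L0]=60
8. P1: store L0 := 31  bus=[BusUpgr]  L0: P0=I P1=M P2=I  mem[L0]=60
9. P1: load  L0  bus=[-]  L0: P0=I P1=M P2=I  mem[L0]=60
10. P0: load  L0  bus=[BusRd]  L0: P0=S P1=O P2=I  mem[L0]=60
11. P1: store L0 := 7  bus=[BusUpgr]  L0: P0=I P1=M P2=I  mem[L0]=60
12. P2: load  L0  bus=[BusRd]  L0: P0=I P1=O P2=S  mem[L0]=60
13. P0: store L0 := 75  bus=[BusRdX,Flush]  L0: P0=M P1=I P2=I  mem[L0]=7
14. P1: load  L0  bus=[BusRd]  L0: P0=O P1=S P2=I  mem[L0]=7
15. P1: load  L0  bus=[-]  L0: P0=O P1=S P2=I  mem[L0]=7
16. P2: store L0 := 3  bus=[BusRdX,Flush]  L0: P0=I P1=I P2=M  mem[L0]=75
17. P2: load  L0  bus=[-]  L0: P0=I P1=I P2=M  mem[L0]=75
18. P1: store L0 := 96  bus=[BusRdX,Flush]  L0: P0=I P1=M P2=I  mem[L0]=3
19. P2: load  L0  bus=[BusRd]  L0: P0=I P1=O P2=S  mem[L0]=3
20. P0: store L0 := 20  bus=[BusRdX,Flush]  L0: P0=M P1=I P2=I  mem[L0]=96
21. P2: load  L0  bus=[BusRd]  L0: P0=O P1=I P2=S  mem[L0]=96
22. P2: store L0 := 9  bus=[BusUpgr,Flush]  L0: P0=I P1=I P2=M  mem[L0]=20
23. P1: load  L0  bus=[BusRd]  L0: P0=I P1=S P2=O  mem[L0]=20
24. P1: store L0 := 40  bus=[BusUpgr,Flush]  L0: P0=I P1=M P2=I  mem[L0]=9
25. P0: store L0 := 24  bus=[BusRdX,Flush]  L0: P0=M P1=I P2=I  mem[L0]=40
26. P1: load  L2  bus=[-]  L2: P0=S P1=O P2=I  mem[L2]=26
27. P1: load  L2  bus=[-]  L2: P0=S P1=O P2=I  mem[L2]=26
28. P2: load  L0  bus=[BusRd]  L0: P0=O P1=I P2=S  mem[L0]=40
29. P1: store L0 := 5  bus=[BusRdX,Flush]  L0: P0=I P1=M P2=I  mem[L0]=24
30. P0: store L0 := 73  bus=[BusRdX,Flush]  L0: P0=M P1=I P2=I  mem[L0]=5

bus = BusRd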